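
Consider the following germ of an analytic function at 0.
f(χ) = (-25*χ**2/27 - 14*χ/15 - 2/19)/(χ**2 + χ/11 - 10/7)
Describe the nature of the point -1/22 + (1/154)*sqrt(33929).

The denominator factor χ**2 + χ/11 - 10/7 vanishes at -1/22 + (1/154)*sqrt(33929) and appears to the power 1; the numerator there equals -2012389/1448370 - (1261/228690)*sqrt(33929), nonzero, and no other factor vanishes.
Hence a pole whose order is the multiplicity, 1.

The point is a pole of order 1.


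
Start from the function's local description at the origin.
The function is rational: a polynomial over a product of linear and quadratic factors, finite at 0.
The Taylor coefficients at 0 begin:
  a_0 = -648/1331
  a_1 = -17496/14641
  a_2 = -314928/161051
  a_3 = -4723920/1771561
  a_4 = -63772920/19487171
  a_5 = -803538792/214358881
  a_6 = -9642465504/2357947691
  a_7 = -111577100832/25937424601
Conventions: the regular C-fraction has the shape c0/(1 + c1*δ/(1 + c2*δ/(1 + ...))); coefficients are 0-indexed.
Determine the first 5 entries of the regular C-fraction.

Taylor coefficients (read off): a_0 = -648/1331, a_1 = -17496/14641, a_2 = -314928/161051, a_3 = -4723920/1771561, a_4 = -63772920/19487171.
c0 = a_0 = -648/1331. Peel one level at a time: if S = 1 + c*δ/S' with S'(0) = 1, then c is the δ-coefficient of S and S' = c*δ/(S - 1).
S_1 = c0/f = 1 + (-27/11)*δ + (243/121)*δ^2 + ...; c1 = -27/11.
S_2 = c1*δ/(S_1 - 1) = 1 + (9/11)*δ + (54/121)*δ^2 + ...; c2 = 9/11.
S_3 = c2*δ/(S_2 - 1) = 1 + (-6/11)*δ + (9/121)*δ^2 + ...; c3 = -6/11.
S_4 = c3*δ/(S_3 - 1) = 1 + (3/22)*δ + ...; c4 = 3/22.

The regular C-fraction coefficients are [-648/1331, -27/11, 9/11, -6/11, 3/22].


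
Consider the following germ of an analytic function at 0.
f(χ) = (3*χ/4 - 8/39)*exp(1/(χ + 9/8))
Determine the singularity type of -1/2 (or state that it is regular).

There is no denominator, hence no pole anywhere.
The essential point of exp(1/(χ - (-9/8))) is -9/8, not -1/2.
So the germ continues analytically to -1/2.

The point is a regular point.


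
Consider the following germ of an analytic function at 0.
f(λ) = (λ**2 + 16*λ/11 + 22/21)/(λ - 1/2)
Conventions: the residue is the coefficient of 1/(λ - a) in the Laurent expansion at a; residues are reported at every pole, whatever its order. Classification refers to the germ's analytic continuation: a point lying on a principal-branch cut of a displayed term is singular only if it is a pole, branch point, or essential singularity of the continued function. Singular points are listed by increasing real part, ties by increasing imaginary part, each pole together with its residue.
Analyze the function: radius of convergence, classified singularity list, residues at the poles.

Denominator factor (λ - 1/2): pole of order 1 at 1/2, modulus 1/2.
The radius of convergence is the smallest modulus among the singular points: 1/2.
At the order-1 pole 1/2 set g(λ) = (λ - (1/2))*f(λ) = λ**2 + 16*λ/11 + 22/21.
Simple pole: residue = g(a) at a = 1/2, which is 1871/924.

Radius of convergence at 0: 1/2.
At 1/2: a pole of order 1; residue 1871/924.


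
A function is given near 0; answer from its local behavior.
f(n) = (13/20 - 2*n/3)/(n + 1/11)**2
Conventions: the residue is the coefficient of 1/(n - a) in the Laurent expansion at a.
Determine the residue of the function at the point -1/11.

At the order-2 pole -1/11 set g(n) = (n - (-1/11))^2*f(n) = 13/20 - 2*n/3.
Order-2 pole: residue = g'(a); g'(-1/11) = -2/3, so the residue is -2/3.

The residue is -2/3.


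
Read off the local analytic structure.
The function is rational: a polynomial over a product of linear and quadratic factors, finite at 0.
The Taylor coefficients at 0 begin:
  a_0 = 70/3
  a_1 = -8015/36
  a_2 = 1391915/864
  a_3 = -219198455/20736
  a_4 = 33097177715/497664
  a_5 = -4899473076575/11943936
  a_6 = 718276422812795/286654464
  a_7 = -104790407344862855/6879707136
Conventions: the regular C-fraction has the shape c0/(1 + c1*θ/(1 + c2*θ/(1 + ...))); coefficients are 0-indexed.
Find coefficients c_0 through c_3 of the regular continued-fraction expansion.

Taylor coefficients (read off): a_0 = 70/3, a_1 = -8015/36, a_2 = 1391915/864, a_3 = -219198455/20736.
c0 = a_0 = 70/3. Peel one level at a time: if S = 1 + c*θ/S' with S'(0) = 1, then c is the θ-coefficient of S and S' = c*θ/(S - 1).
S_1 = c0/f = 1 + (229/24)*θ + (22)*θ^2 + ...; c1 = 229/24.
S_2 = c1*θ/(S_1 - 1) = 1 + (-528/229)*θ + (255884/52441)*θ^2 + ...; c2 = -528/229.
S_3 = c2*θ/(S_2 - 1) = 1 + (63971/30228)*θ + ...; c3 = 63971/30228.

The regular C-fraction coefficients are [70/3, 229/24, -528/229, 63971/30228].


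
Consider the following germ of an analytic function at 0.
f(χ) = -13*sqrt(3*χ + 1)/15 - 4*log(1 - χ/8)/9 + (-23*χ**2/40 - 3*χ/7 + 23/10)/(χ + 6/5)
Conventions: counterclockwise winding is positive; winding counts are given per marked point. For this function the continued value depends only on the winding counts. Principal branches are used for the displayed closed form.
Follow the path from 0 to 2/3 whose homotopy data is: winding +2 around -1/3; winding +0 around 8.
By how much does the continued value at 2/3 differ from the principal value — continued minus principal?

The rational part is single-valued and drops out of the difference; each branch term changes only by its own monodromy.
(-13/15)*sqrt(1 - χ/(-1/3)): winding +2 is even, the square root returns to the same sheet, contribution 0.
(-4/9)*log(1 - χ/(8)): winding 0 around 8, so this term returns to its principal value, contribution 0.
Summing the contributions at χ = 2/3 gives 0.

Continued minus principal equals 0.


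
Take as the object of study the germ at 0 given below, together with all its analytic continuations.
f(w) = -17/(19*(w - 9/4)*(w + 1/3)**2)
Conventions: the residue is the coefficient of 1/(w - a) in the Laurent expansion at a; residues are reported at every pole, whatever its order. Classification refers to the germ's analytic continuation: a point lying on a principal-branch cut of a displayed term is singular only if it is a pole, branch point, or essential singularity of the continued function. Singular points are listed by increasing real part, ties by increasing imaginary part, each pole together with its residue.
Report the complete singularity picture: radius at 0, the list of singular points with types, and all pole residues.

Denominator factor (w + 1/3)^2: pole of order 2 at -1/3, modulus 1/3.
Denominator factor (w - 9/4): pole of order 1 at 9/4, modulus 9/4.
The radius of convergence is the smallest modulus among the singular points: 1/3.
At the order-2 pole -1/3 set g(w) = (w - (-1/3))^2*f(w) = -17/(19*(w - 9/4)).
Order-2 pole: residue = g'(a); g'(-1/3) = 2448/18259, so the residue is 2448/18259.
At the order-1 pole 9/4 set g(w) = (w - (9/4))*f(w) = -17/(19*(w + 1/3)**2).
Simple pole: residue = g(a) at a = 9/4, which is -2448/18259.
List the singular points by increasing real part (a conjugate pair: the negative imaginary part first).

Radius of convergence at 0: 1/3.
At -1/3: a pole of order 2; residue 2448/18259.
At 9/4: a pole of order 1; residue -2448/18259.


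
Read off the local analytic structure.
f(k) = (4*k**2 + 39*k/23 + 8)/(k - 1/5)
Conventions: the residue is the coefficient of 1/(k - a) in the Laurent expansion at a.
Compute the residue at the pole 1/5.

At the order-1 pole 1/5 set g(k) = (k - (1/5))*f(k) = 4*k**2 + 39*k/23 + 8.
Simple pole: residue = g(a) at a = 1/5, which is 4887/575.

The residue is 4887/575.


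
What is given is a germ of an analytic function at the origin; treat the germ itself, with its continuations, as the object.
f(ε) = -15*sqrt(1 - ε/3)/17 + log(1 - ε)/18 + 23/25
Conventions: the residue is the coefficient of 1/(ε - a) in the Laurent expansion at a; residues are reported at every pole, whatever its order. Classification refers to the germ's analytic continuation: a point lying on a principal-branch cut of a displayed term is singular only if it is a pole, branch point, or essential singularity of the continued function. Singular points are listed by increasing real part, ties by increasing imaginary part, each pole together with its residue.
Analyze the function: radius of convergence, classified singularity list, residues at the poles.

Branch term (1/18)*log(1 - ε/(1)): its argument vanishes at ε = 1, a logarithmic branch point, modulus 1.
Branch term (-15/17)*sqrt(1 - ε/(3)): its argument vanishes at ε = 3, a square-root branch point, modulus 3.
The radius of convergence is the smallest modulus among the singular points: 1.
List the singular points by increasing real part (a conjugate pair: the negative imaginary part first).

Radius of convergence at 0: 1.
At 1: a logarithmic branch point.
At 3: an algebraic (square-root) branch point.


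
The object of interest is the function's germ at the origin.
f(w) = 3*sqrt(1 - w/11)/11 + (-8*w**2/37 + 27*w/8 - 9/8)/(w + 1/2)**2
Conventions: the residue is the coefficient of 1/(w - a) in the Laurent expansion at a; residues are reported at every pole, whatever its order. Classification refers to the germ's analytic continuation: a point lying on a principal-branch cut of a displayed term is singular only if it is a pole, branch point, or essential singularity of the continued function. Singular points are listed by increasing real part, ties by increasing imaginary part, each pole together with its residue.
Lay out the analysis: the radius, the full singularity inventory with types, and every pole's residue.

Radius of convergence at 0: 1/2.
At -1/2: a pole of order 2; residue 1063/296.
At 11: an algebraic (square-root) branch point.

Denominator factor (w + 1/2)^2: pole of order 2 at -1/2, modulus 1/2.
Branch term (3/11)*sqrt(1 - w/(11)): its argument vanishes at w = 11, a square-root branch point, modulus 11.
The radius of convergence is the smallest modulus among the singular points: 1/2.
The branch term is analytic at -1/2 and contributes nothing to the residue; only the rational part matters.
At the order-2 pole -1/2 set g(w) = (w - (-1/2))^2*(rational part) = -8*w**2/37 + 27*w/8 - 9/8.
Order-2 pole: residue = g'(a); g'(-1/2) = 1063/296, so the residue is 1063/296.
List the singular points by increasing real part (a conjugate pair: the negative imaginary part first).


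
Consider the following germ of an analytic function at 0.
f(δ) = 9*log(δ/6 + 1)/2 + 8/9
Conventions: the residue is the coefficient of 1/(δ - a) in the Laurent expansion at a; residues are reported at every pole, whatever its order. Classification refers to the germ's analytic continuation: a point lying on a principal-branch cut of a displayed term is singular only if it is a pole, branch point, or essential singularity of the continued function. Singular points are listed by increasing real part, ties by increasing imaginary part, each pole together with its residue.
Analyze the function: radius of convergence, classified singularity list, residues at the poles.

Branch term (9/2)*log(1 - δ/(-6)): its argument vanishes at δ = -6, a logarithmic branch point, modulus 6.
The radius of convergence is the smallest modulus among the singular points: 6.

Radius of convergence at 0: 6.
At -6: a logarithmic branch point.


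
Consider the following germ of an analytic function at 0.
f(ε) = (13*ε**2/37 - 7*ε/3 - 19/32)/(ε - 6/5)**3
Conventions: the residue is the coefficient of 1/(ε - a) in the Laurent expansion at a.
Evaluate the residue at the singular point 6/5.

The residue is 13/37.

At the order-3 pole 6/5 set g(ε) = (ε - (6/5))^3*f(ε) = 13*ε**2/37 - 7*ε/3 - 19/32.
Order-3 pole: residue = g''(a)/2; g''(6/5) = 26/37, so the residue is 13/37.


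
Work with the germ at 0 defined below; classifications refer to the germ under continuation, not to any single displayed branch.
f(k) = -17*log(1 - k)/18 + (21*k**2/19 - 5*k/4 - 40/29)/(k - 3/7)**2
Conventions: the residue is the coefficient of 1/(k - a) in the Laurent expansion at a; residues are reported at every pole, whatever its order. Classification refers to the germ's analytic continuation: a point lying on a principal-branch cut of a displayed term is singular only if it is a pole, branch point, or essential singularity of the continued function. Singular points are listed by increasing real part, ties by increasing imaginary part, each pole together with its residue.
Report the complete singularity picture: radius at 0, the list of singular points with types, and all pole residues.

Radius of convergence at 0: 3/7.
At 3/7: a pole of order 2; residue -23/76.
At 1: a logarithmic branch point.

Denominator factor (k - 3/7)^2: pole of order 2 at 3/7, modulus 3/7.
Branch term (-17/18)*log(1 - k/(1)): its argument vanishes at k = 1, a logarithmic branch point, modulus 1.
The radius of convergence is the smallest modulus among the singular points: 3/7.
The branch term is analytic at 3/7 and contributes nothing to the residue; only the rational part matters.
At the order-2 pole 3/7 set g(k) = (k - (3/7))^2*(rational part) = 21*k**2/19 - 5*k/4 - 40/29.
Order-2 pole: residue = g'(a); g'(3/7) = -23/76, so the residue is -23/76.
List the singular points by increasing real part (a conjugate pair: the negative imaginary part first).


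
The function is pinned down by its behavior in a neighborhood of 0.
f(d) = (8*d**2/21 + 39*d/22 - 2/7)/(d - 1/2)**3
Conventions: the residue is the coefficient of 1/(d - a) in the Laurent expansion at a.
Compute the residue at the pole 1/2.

The residue is 8/21.

At the order-3 pole 1/2 set g(d) = (d - (1/2))^3*f(d) = 8*d**2/21 + 39*d/22 - 2/7.
Order-3 pole: residue = g''(a)/2; g''(1/2) = 16/21, so the residue is 8/21.


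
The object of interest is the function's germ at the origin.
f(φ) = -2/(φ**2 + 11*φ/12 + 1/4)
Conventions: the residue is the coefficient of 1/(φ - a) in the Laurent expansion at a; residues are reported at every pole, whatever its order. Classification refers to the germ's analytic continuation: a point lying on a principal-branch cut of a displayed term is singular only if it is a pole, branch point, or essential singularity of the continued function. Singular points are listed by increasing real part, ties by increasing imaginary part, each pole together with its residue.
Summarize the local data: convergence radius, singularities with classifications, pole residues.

Denominator factor (φ**2 + 11*φ/12 + 1/4): discriminant -23/144, complex-conjugate roots (-11/24) + ((1/24)*sqrt(23))*i and (-11/24) - ((1/24)*sqrt(23))*i; poles of order 1, moduli 1/2 and 1/2.
The radius of convergence is the smallest modulus among the singular points: 1/2.
The factor φ**2 + 11*φ/12 + 1/4 splits as (φ - a)(φ - a') with a = (-11/24) - ((1/24)*sqrt(23))*i, a' = (-11/24) + ((1/24)*sqrt(23))*i. At the order-1 pole a set g(φ) = (φ - a)*f(φ) = [-2] / (φ - a').
Simple pole: residue = g(a) at a = (-11/24) - ((1/24)*sqrt(23))*i, which is -((24/23)*sqrt(23))*i.
The factor φ**2 + 11*φ/12 + 1/4 splits as (φ - a)(φ - a') with a = (-11/24) + ((1/24)*sqrt(23))*i, a' = (-11/24) - ((1/24)*sqrt(23))*i. At the order-1 pole a set g(φ) = (φ - a)*f(φ) = [-2] / (φ - a').
Simple pole: residue = g(a) at a = (-11/24) + ((1/24)*sqrt(23))*i, which is ((24/23)*sqrt(23))*i.
List the singular points by increasing real part (a conjugate pair: the negative imaginary part first).

Radius of convergence at 0: 1/2.
At (-11/24) - ((1/24)*sqrt(23))*i: a pole of order 1; residue -((24/23)*sqrt(23))*i.
At (-11/24) + ((1/24)*sqrt(23))*i: a pole of order 1; residue ((24/23)*sqrt(23))*i.


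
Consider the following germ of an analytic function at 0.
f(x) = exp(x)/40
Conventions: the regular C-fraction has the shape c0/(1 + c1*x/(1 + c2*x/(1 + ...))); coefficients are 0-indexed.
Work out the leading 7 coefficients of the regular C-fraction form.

The regular C-fraction coefficients are [1/40, -1, 1/2, -1/6, 1/6, -1/10, 1/10].

Taylor coefficients (expand at 0): a_0 = 1/40, a_1 = 1/40, a_2 = 1/80, a_3 = 1/240, a_4 = 1/960, a_5 = 1/4800, a_6 = 1/28800.
c0 = a_0 = 1/40. Peel one level at a time: if S = 1 + c*x/S' with S'(0) = 1, then c is the x-coefficient of S and S' = c*x/(S - 1).
S_1 = c0/f = 1 + (-1)*x + (1/2)*x^2 + ...; c1 = -1.
S_2 = c1*x/(S_1 - 1) = 1 + (1/2)*x + (1/12)*x^2 + ...; c2 = 1/2.
S_3 = c2*x/(S_2 - 1) = 1 + (-1/6)*x + (1/36)*x^2 + ...; c3 = -1/6.
S_4 = c3*x/(S_3 - 1) = 1 + (1/6)*x + (1/60)*x^2 + ...; c4 = 1/6.
S_5 = c4*x/(S_4 - 1) = 1 + (-1/10)*x + (1/100)*x^2 + ...; c5 = -1/10.
S_6 = c5*x/(S_5 - 1) = 1 + (1/10)*x + ...; c6 = 1/10.


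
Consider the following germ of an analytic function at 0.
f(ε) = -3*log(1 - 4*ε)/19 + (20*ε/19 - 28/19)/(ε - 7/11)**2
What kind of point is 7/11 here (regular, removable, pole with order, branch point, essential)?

The denominator factor ε - 7/11 vanishes at 7/11 and appears to the power 2; the numerator there equals -168/209, nonzero, and no other factor vanishes.
The branch terms are analytic at this point.
Hence a pole whose order is the multiplicity, 2.

The point is a pole of order 2.


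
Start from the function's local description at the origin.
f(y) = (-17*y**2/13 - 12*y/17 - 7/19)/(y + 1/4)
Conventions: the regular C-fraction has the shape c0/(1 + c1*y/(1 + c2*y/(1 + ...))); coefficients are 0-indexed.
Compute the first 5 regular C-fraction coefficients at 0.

Taylor coefficients (expand at 0): a_0 = -28/19, a_1 = 992/323, a_2 = -73548/4199, a_3 = 294192/4199, a_4 = -1176768/4199.
c0 = a_0 = -28/19. Peel one level at a time: if S = 1 + c*y/S' with S'(0) = 1, then c is the y-coefficient of S and S' = c*y/(S - 1).
S_1 = c0/f = 1 + (248/119)*y + (-1388501/184093)*y^2 + ...; c1 = 248/119.
S_2 = c1*y/(S_1 - 1) = 1 + (1388501/383656)*y + (100963017/10394176)*y^2 + ...; c2 = 1388501/383656.
S_3 = c2*y/(S_2 - 1) = 1 + (-632347317/235606696)*y + (182748374613/69427023133)*y^2 + ...; c3 = -632347317/235606696.
S_4 = c3*y/(S_3 - 1) = 1 + (71672/73079)*y + ...; c4 = 71672/73079.

The regular C-fraction coefficients are [-28/19, 248/119, 1388501/383656, -632347317/235606696, 71672/73079].


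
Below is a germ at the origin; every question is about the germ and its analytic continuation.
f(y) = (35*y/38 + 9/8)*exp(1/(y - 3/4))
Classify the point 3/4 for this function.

The point is an essential singularity.

The exponent 1/(y - (3/4)) has a pole at 3/4, so exp(1/(y - (3/4))) takes every nonzero value near it: an essential singularity (not a pole of any order).


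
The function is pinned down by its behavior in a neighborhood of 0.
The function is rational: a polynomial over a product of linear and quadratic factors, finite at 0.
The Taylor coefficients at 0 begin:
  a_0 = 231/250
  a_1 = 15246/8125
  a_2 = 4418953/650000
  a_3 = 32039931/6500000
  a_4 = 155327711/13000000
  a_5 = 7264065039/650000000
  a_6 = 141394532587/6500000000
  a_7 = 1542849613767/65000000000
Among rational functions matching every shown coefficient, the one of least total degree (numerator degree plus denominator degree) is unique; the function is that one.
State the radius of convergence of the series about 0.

No rational of total degree below 4 reproduces all 8 coefficients; solving the [2/2] Pade equations on them gives f(w) = (-25*w**2/8 - 27*w/26 - 3/5)/((w - 5/7)*(w + 10/11)), whose expansion matches every shown term.
Denominator factor (w + 10/11): pole of order 1 at -10/11, modulus 10/11.
Denominator factor (w - 5/7): pole of order 1 at 5/7, modulus 5/7.
The radius of convergence is the smallest modulus among the singular points: 5/7.

The radius of convergence is 5/7.


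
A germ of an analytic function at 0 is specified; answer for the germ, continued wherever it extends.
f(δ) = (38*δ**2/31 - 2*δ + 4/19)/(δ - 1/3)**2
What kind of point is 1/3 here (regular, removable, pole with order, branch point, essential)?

The point is a pole of order 2.

The denominator factor δ - 1/3 vanishes at 1/3 and appears to the power 2; the numerator there equals -1696/5301, nonzero, and no other factor vanishes.
Hence a pole whose order is the multiplicity, 2.


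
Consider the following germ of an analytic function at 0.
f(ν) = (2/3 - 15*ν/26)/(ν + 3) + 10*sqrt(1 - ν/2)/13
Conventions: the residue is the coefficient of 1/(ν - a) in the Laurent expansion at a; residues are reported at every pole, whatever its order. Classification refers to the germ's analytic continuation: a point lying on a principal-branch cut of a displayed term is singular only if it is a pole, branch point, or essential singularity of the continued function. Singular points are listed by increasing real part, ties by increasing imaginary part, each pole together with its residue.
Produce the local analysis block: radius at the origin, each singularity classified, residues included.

Denominator factor (ν + 3): pole of order 1 at -3, modulus 3.
Branch term (10/13)*sqrt(1 - ν/(2)): its argument vanishes at ν = 2, a square-root branch point, modulus 2.
The radius of convergence is the smallest modulus among the singular points: 2.
The branch term is analytic at -3 and contributes nothing to the residue; only the rational part matters.
At the order-1 pole -3 set g(ν) = (ν - (-3))*(rational part) = 2/3 - 15*ν/26.
Simple pole: residue = g(a) at a = -3, which is 187/78.
List the singular points by increasing real part (a conjugate pair: the negative imaginary part first).

Radius of convergence at 0: 2.
At -3: a pole of order 1; residue 187/78.
At 2: an algebraic (square-root) branch point.


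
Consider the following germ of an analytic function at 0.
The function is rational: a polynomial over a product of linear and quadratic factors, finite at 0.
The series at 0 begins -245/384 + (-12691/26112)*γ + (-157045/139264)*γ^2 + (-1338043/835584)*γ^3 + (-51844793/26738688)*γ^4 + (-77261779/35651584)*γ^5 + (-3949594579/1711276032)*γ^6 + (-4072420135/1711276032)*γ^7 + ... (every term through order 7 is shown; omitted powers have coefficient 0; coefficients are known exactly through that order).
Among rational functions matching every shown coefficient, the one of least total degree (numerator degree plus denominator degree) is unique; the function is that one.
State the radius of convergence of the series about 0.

No rational of total degree below 4 reproduces all 8 coefficients; solving the [2/2] Pade equations on them gives f(γ) = (-γ**2 + 14*γ/17 - 5/6)/(γ - 8/7)**2, whose expansion matches every shown term.
Denominator factor (γ - 8/7)^2: pole of order 2 at 8/7, modulus 8/7.
The radius of convergence is the smallest modulus among the singular points: 8/7.

The radius of convergence is 8/7.


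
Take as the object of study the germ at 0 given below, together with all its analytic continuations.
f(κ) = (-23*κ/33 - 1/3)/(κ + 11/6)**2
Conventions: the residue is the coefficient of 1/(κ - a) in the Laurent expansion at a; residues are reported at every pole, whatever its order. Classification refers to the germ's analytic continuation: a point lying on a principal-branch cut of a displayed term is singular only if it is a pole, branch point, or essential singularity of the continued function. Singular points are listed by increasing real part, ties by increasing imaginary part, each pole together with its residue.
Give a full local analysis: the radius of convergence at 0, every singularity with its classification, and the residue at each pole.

Radius of convergence at 0: 11/6.
At -11/6: a pole of order 2; residue -23/33.

Denominator factor (κ + 11/6)^2: pole of order 2 at -11/6, modulus 11/6.
The radius of convergence is the smallest modulus among the singular points: 11/6.
At the order-2 pole -11/6 set g(κ) = (κ - (-11/6))^2*f(κ) = -23*κ/33 - 1/3.
Order-2 pole: residue = g'(a); g'(-11/6) = -23/33, so the residue is -23/33.


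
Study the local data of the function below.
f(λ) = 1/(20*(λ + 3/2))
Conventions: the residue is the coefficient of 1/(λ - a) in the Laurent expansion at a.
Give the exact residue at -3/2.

The residue is 1/20.

At the order-1 pole -3/2 set g(λ) = (λ - (-3/2))*f(λ) = 1/20.
Simple pole: residue = g(a) at a = -3/2, which is 1/20.


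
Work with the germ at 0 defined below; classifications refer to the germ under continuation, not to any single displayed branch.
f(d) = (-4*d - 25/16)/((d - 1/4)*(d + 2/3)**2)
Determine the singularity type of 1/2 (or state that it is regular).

The point is a regular point.

Denominator factors: d + 2/3 = 7/6 at d = 1/2; d - 1/4 = 1/4 at d = 1/2 — none vanishes.
So the germ continues analytically to 1/2.


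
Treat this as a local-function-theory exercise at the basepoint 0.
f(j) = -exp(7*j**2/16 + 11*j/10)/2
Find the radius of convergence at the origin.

The factor exp(7*j**2/16 + 11*j/10) is entire and contributes no finite singular point.
The polynomial part has no poles.
No finite singular points: the Taylor series at 0 converges everywhere.

The radius of convergence is infinite.


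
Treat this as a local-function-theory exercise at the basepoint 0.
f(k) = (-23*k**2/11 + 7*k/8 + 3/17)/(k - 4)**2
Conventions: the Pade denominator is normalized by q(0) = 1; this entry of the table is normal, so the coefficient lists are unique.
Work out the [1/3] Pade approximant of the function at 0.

The Pade approximant has numerator coefficients [3/272, 4110544577/55223344000]; denominator coefficients [1, 65498121/50756750, 868229383/406054000, 2852753687/558324250].

Taylor coefficients needed (expand at 0): a_0 = 3/272, a_1 = 131/2176, a_2 = -303/2992, a_3 = -20833/382976, a_4 = -15985/765952.
Write the denominator as Q(k) = 1 + q1*k + q2*k^2 + q3*k^3. Requiring Q*f - P = O(k^5) with deg P <= 1 kills the coefficients of k^2..k^4 in Q*f:
  k^2: a_2 + q1*a_1 + q2*a_0 = 0, i.e. -303/2992 + (131/2176)*q1 + (3/272)*q2 = 0.
  k^3: a_3 + q1*a_2 + q2*a_1 + q3*a_0 = 0, i.e. -20833/382976 + (-303/2992)*q1 + (131/2176)*q2 + (3/272)*q3 = 0.
  k^4: a_4 + q1*a_3 + q2*a_2 + q3*a_1 = 0, i.e. -15985/765952 + (-20833/382976)*q1 + (-303/2992)*q2 + (131/2176)*q3 = 0.
Solving this linear system: q1 = 65498121/50756750, q2 = 868229383/406054000, q3 = 2852753687/558324250.
The numerator is Q*f truncated at degree 1: P0 = a_0 = 3/272; P1 = a_1 + q1*a_0 = 4110544577/55223344000.


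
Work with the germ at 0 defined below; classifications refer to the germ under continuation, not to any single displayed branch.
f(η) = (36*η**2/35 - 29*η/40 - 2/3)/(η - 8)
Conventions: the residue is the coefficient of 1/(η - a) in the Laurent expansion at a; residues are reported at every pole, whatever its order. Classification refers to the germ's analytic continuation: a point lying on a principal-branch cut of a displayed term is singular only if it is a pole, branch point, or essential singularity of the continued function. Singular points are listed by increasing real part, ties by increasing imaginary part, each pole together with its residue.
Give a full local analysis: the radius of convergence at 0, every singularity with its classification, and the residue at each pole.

Radius of convergence at 0: 8.
At 8: a pole of order 1; residue 6233/105.

Denominator factor (η - 8): pole of order 1 at 8, modulus 8.
The radius of convergence is the smallest modulus among the singular points: 8.
At the order-1 pole 8 set g(η) = (η - (8))*f(η) = 36*η**2/35 - 29*η/40 - 2/3.
Simple pole: residue = g(a) at a = 8, which is 6233/105.


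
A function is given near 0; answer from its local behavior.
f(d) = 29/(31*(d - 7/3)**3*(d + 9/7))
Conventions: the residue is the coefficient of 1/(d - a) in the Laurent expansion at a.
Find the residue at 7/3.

The residue is 268569/13608256.

At the order-3 pole 7/3 set g(d) = (d - (7/3))^3*f(d) = 29/(31*(d + 9/7)).
Order-3 pole: residue = g''(a)/2; g''(7/3) = 268569/6804128, so the residue is 268569/13608256.


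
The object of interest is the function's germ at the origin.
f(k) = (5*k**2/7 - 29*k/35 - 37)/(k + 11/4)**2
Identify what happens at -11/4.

The point is a pole of order 2.

The denominator factor k + 11/4 vanishes at -11/4 and appears to the power 2; the numerator there equals -16419/560, nonzero, and no other factor vanishes.
Hence a pole whose order is the multiplicity, 2.


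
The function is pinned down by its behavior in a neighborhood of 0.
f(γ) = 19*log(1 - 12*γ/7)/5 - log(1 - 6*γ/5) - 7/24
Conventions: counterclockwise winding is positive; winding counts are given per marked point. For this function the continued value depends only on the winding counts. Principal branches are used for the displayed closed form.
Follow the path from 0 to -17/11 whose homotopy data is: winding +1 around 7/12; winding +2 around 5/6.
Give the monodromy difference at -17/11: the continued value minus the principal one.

The rational part is single-valued and drops out of the difference; each branch term changes only by its own monodromy.
(-1)*log(1 - γ/(5/6)): each positive loop around 5/6 adds 2*pi*i to the log, so winding +2 contributes (-1)*(2)*2*pi*i = -(4)*pi*i.
(19/5)*log(1 - γ/(7/12)): each positive loop around 7/12 adds 2*pi*i to the log, so winding +1 contributes (19/5)*(1)*2*pi*i = (38/5)*pi*i.
Summing the contributions at γ = -17/11 gives (18/5)*pi*i.

Continued minus principal equals (18/5)*pi*i.


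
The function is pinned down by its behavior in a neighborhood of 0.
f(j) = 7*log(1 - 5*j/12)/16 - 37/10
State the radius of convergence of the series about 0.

The radius of convergence is 12/5.

Branch term (7/16)*log(1 - j/(12/5)): its argument vanishes at j = 12/5, a logarithmic branch point, modulus 12/5.
The radius of convergence is the smallest modulus among the singular points: 12/5.


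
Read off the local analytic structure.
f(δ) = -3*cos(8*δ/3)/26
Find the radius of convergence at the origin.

The radius of convergence is infinite.

The factor cos(8*δ/3) is entire and contributes no finite singular point.
The polynomial part has no poles.
No finite singular points: the Taylor series at 0 converges everywhere.


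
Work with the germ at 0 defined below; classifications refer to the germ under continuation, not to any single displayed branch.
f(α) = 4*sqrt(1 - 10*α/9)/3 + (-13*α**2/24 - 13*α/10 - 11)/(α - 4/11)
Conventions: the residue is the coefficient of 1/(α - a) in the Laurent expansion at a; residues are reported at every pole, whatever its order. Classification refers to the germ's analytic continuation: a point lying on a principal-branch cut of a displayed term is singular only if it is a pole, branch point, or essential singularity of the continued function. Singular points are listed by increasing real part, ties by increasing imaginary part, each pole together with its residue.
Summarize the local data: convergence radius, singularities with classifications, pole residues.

Denominator factor (α - 4/11): pole of order 1 at 4/11, modulus 4/11.
Branch term (4/3)*sqrt(1 - α/(9/10)): its argument vanishes at α = 9/10, a square-root branch point, modulus 9/10.
The radius of convergence is the smallest modulus among the singular points: 4/11.
The branch term is analytic at 4/11 and contributes nothing to the residue; only the rational part matters.
At the order-1 pole 4/11 set g(α) = (α - (4/11))*(rational part) = -13*α**2/24 - 13*α/10 - 11.
Simple pole: residue = g(a) at a = 4/11, which is -20953/1815.
List the singular points by increasing real part (a conjugate pair: the negative imaginary part first).

Radius of convergence at 0: 4/11.
At 4/11: a pole of order 1; residue -20953/1815.
At 9/10: an algebraic (square-root) branch point.


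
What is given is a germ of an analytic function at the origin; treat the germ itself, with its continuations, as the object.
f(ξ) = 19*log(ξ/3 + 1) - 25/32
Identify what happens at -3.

The point is a logarithmic branch point.

The term (19)*log(1 - ξ/(-3)) has argument 1 - -3/(-3) = 0 at -3: a logarithmic (infinitely-sheeted) branch point; the remaining terms are analytic or single-valued there.


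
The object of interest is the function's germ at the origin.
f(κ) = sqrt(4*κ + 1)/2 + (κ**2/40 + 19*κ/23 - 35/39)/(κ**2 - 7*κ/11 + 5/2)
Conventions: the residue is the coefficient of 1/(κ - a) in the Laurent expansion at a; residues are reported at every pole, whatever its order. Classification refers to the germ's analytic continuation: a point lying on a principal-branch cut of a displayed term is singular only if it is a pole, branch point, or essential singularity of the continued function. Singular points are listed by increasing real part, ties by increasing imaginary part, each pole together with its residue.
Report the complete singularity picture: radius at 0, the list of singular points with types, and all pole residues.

Denominator factor (κ**2 - 7*κ/11 + 5/2): discriminant -1161/121, complex-conjugate roots (7/22) + ((3/22)*sqrt(129))*i and (7/22) - ((3/22)*sqrt(129))*i; poles of order 1, moduli (1/2)*sqrt(10) and (1/2)*sqrt(10).
Branch term (1/2)*sqrt(1 - κ/(-1/4)): its argument vanishes at κ = -1/4, a square-root branch point, modulus 1/4.
The radius of convergence is the smallest modulus among the singular points: 1/4.
The branch term is analytic at (7/22) - ((3/22)*sqrt(129))*i and contributes nothing to the residue; only the rational part matters.
The factor κ**2 - 7*κ/11 + 5/2 splits as (κ - a)(κ - a') with a = (7/22) - ((3/22)*sqrt(129))*i, a' = (7/22) + ((3/22)*sqrt(129))*i. At the order-1 pole a set g(κ) = (κ - a)*(rational part) = [κ**2/40 + 19*κ/23 - 35/39] / (κ - a').
Simple pole: residue = g(a) at a = (7/22) - ((3/22)*sqrt(129))*i, which is (8521/20240) - ((1502213/76370580)*sqrt(129))*i.
The branch term is analytic at (7/22) + ((3/22)*sqrt(129))*i and contributes nothing to the residue; only the rational part matters.
The factor κ**2 - 7*κ/11 + 5/2 splits as (κ - a)(κ - a') with a = (7/22) + ((3/22)*sqrt(129))*i, a' = (7/22) - ((3/22)*sqrt(129))*i. At the order-1 pole a set g(κ) = (κ - a)*(rational part) = [κ**2/40 + 19*κ/23 - 35/39] / (κ - a').
Simple pole: residue = g(a) at a = (7/22) + ((3/22)*sqrt(129))*i, which is (8521/20240) + ((1502213/76370580)*sqrt(129))*i.
List the singular points by increasing real part (a conjugate pair: the negative imaginary part first).

Radius of convergence at 0: 1/4.
At -1/4: an algebraic (square-root) branch point.
At (7/22) - ((3/22)*sqrt(129))*i: a pole of order 1; residue (8521/20240) - ((1502213/76370580)*sqrt(129))*i.
At (7/22) + ((3/22)*sqrt(129))*i: a pole of order 1; residue (8521/20240) + ((1502213/76370580)*sqrt(129))*i.


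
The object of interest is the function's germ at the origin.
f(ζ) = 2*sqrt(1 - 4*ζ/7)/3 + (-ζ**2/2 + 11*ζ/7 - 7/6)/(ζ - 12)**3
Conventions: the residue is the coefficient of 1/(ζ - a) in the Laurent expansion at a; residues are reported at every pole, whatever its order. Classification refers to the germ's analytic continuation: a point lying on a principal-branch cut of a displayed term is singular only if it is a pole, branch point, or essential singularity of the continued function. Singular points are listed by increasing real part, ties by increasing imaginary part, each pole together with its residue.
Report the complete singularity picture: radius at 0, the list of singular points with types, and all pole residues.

Radius of convergence at 0: 7/4.
At 7/4: an algebraic (square-root) branch point.
At 12: a pole of order 3; residue -1/2.

Denominator factor (ζ - 12)^3: pole of order 3 at 12, modulus 12.
Branch term (2/3)*sqrt(1 - ζ/(7/4)): its argument vanishes at ζ = 7/4, a square-root branch point, modulus 7/4.
The radius of convergence is the smallest modulus among the singular points: 7/4.
The branch term is analytic at 12 and contributes nothing to the residue; only the rational part matters.
At the order-3 pole 12 set g(ζ) = (ζ - (12))^3*(rational part) = -ζ**2/2 + 11*ζ/7 - 7/6.
Order-3 pole: residue = g''(a)/2; g''(12) = -1, so the residue is -1/2.
List the singular points by increasing real part (a conjugate pair: the negative imaginary part first).


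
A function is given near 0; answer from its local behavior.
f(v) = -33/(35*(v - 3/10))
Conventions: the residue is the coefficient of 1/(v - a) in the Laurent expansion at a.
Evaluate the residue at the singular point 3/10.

At the order-1 pole 3/10 set g(v) = (v - (3/10))*f(v) = -33/35.
Simple pole: residue = g(a) at a = 3/10, which is -33/35.

The residue is -33/35.


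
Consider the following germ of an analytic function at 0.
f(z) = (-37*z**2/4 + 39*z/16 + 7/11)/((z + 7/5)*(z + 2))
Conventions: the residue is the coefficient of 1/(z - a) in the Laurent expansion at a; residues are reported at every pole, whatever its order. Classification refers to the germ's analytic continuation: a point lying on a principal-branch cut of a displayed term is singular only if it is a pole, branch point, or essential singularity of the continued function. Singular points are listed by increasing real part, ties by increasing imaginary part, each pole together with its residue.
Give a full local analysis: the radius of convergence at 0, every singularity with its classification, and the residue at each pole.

Radius of convergence at 0: 7/5.
At -2: a pole of order 1; residue 18145/264.
At -7/5: a pole of order 1; residue -91987/2640.

Denominator factor (z + 7/5): pole of order 1 at -7/5, modulus 7/5.
Denominator factor (z + 2): pole of order 1 at -2, modulus 2.
The radius of convergence is the smallest modulus among the singular points: 7/5.
At the order-1 pole -2 set g(z) = (z - (-2))*f(z) = (-37*z**2/4 + 39*z/16 + 7/11)/(z + 7/5).
Simple pole: residue = g(a) at a = -2, which is 18145/264.
At the order-1 pole -7/5 set g(z) = (z - (-7/5))*f(z) = (-37*z**2/4 + 39*z/16 + 7/11)/(z + 2).
Simple pole: residue = g(a) at a = -7/5, which is -91987/2640.
List the singular points by increasing real part (a conjugate pair: the negative imaginary part first).


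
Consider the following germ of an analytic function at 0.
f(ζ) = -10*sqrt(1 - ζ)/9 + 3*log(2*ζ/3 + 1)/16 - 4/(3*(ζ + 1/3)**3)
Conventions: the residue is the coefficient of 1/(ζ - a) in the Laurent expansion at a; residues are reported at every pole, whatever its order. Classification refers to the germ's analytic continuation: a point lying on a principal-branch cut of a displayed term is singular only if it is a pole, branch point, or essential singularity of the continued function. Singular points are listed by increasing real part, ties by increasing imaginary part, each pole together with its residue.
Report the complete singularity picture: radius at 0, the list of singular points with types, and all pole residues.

Radius of convergence at 0: 1/3.
At -3/2: a logarithmic branch point.
At -1/3: a pole of order 3; residue 0.
At 1: an algebraic (square-root) branch point.

Denominator factor (ζ + 1/3)^3: pole of order 3 at -1/3, modulus 1/3.
Branch term (-10/9)*sqrt(1 - ζ/(1)): its argument vanishes at ζ = 1, a square-root branch point, modulus 1.
Branch term (3/16)*log(1 - ζ/(-3/2)): its argument vanishes at ζ = -3/2, a logarithmic branch point, modulus 3/2.
The radius of convergence is the smallest modulus among the singular points: 1/3.
The branch terms are analytic at -1/3 and contribute nothing to the residue; only the rational part matters.
At the order-3 pole -1/3 set g(ζ) = (ζ - (-1/3))^3*(rational part) = -4/3.
Order-3 pole: residue = g''(a)/2; g''(-1/3) = 0, so the residue is 0.
List the singular points by increasing real part (a conjugate pair: the negative imaginary part first).


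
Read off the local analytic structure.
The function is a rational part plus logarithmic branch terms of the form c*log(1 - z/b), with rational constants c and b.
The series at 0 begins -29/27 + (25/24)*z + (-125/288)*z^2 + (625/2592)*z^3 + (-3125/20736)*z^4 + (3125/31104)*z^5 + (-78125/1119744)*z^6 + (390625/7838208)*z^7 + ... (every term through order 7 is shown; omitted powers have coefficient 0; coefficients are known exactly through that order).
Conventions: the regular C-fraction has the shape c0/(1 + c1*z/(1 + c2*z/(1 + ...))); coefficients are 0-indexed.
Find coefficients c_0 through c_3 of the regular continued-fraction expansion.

The regular C-fraction coefficients are [-29/27, 225/232, -385/696, -145/1386].

Taylor coefficients (read off): a_0 = -29/27, a_1 = 25/24, a_2 = -125/288, a_3 = 625/2592.
c0 = a_0 = -29/27. Peel one level at a time: if S = 1 + c*z/S' with S'(0) = 1, then c is the z-coefficient of S and S' = c*z/(S - 1).
S_1 = c0/f = 1 + (225/232)*z + (28875/53824)*z^2 + ...; c1 = 225/232.
S_2 = c1*z/(S_1 - 1) = 1 + (-385/696)*z + (-25/432)*z^2 + ...; c2 = -385/696.
S_3 = c2*z/(S_2 - 1) = 1 + (-145/1386)*z + ...; c3 = -145/1386.
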